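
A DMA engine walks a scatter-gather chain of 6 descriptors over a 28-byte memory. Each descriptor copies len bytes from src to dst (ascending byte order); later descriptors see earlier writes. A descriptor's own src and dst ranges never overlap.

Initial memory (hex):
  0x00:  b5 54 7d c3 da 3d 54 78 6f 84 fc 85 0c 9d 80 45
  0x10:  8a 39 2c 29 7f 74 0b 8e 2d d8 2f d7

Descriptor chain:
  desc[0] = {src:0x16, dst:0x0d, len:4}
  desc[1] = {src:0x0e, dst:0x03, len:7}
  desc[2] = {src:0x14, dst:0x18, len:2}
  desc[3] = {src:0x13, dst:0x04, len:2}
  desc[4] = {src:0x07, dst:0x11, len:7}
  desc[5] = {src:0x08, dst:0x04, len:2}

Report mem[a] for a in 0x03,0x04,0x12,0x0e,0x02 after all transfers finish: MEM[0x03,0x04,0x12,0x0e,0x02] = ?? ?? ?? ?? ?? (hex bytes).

  after D0: wrote 4B at 0x0d = 0b8e2dd8
  after D1: wrote 7B at 0x03 = 8e2dd8392c297f
  after D2: wrote 2B at 0x18 = 7f74
  after D3: wrote 2B at 0x04 = 297f
  after D4: wrote 7B at 0x11 = 2c297ffc850c0b
  after D5: wrote 2B at 0x04 = 297f
query mem[0x03]=0x8e, mem[0x04]=0x29, mem[0x12]=0x29, mem[0x0e]=0x8e, mem[0x02]=0x7d

MEM[0x03,0x04,0x12,0x0e,0x02] = 8e 29 29 8e 7d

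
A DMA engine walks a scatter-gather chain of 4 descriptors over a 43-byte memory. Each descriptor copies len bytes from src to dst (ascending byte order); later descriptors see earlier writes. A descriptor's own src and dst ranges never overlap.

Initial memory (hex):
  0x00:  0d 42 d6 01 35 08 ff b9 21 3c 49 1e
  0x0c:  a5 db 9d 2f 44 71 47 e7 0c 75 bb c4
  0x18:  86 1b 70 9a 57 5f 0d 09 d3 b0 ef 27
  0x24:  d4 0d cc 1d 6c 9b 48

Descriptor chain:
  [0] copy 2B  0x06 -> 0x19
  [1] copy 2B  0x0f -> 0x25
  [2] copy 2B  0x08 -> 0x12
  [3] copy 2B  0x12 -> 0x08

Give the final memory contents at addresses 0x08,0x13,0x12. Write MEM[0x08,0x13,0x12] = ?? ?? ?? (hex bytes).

[0] 0x06->0x19 len=2 : ff b9
[1] 0x0f->0x25 len=2 : 2f 44
[2] 0x08->0x12 len=2 : 21 3c
[3] 0x12->0x08 len=2 : 21 3c
query mem[0x08]=0x21, mem[0x13]=0x3c, mem[0x12]=0x21

MEM[0x08,0x13,0x12] = 21 3c 21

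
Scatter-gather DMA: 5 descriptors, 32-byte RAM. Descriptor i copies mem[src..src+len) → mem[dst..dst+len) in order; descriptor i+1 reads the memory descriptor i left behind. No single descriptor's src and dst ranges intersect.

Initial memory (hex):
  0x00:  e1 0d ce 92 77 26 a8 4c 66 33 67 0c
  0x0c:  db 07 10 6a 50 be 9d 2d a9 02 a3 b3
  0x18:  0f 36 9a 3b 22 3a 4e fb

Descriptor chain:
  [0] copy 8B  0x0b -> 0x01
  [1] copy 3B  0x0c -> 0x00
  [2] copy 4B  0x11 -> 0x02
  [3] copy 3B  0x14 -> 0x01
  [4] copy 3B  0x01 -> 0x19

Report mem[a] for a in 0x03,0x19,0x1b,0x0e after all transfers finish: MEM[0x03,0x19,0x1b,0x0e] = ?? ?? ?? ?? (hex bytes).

#0 dst[0x01+8] := {0x0c,0xdb,0x07,0x10,0x6a,0x50,0xbe,0x9d}
#1 dst[0x00+3] := {0xdb,0x07,0x10}
#2 dst[0x02+4] := {0xbe,0x9d,0x2d,0xa9}
#3 dst[0x01+3] := {0xa9,0x02,0xa3}
#4 dst[0x19+3] := {0xa9,0x02,0xa3}
query mem[0x03]=0xa3, mem[0x19]=0xa9, mem[0x1b]=0xa3, mem[0x0e]=0x10

MEM[0x03,0x19,0x1b,0x0e] = a3 a9 a3 10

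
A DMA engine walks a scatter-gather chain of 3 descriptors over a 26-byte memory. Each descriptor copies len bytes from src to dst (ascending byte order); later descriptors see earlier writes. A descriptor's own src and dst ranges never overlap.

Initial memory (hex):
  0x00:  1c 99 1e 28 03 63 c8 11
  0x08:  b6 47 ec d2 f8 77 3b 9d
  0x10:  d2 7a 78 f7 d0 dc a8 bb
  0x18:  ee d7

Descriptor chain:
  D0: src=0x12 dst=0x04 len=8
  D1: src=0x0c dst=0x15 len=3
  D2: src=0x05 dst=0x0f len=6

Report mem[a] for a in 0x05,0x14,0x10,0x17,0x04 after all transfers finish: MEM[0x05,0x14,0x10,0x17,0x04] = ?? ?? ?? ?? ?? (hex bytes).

#0 dst[0x04+8] := {0x78,0xf7,0xd0,0xdc,0xa8,0xbb,0xee,0xd7}
#1 dst[0x15+3] := {0xf8,0x77,0x3b}
#2 dst[0x0f+6] := {0xf7,0xd0,0xdc,0xa8,0xbb,0xee}
query mem[0x05]=0xf7, mem[0x14]=0xee, mem[0x10]=0xd0, mem[0x17]=0x3b, mem[0x04]=0x78

MEM[0x05,0x14,0x10,0x17,0x04] = f7 ee d0 3b 78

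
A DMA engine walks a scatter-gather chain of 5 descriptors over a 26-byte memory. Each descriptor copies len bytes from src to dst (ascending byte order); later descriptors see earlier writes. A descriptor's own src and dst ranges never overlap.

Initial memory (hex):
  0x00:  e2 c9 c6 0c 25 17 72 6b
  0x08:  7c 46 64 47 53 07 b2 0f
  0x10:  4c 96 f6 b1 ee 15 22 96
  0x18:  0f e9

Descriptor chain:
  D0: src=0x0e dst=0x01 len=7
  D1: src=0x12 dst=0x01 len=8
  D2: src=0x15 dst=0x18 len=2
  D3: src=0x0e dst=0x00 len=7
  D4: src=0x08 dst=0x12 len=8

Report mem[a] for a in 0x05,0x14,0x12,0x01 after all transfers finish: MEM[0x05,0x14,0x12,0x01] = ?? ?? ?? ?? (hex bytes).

#0 dst[0x01+7] := {0xb2,0x0f,0x4c,0x96,0xf6,0xb1,0xee}
#1 dst[0x01+8] := {0xf6,0xb1,0xee,0x15,0x22,0x96,0x0f,0xe9}
#2 dst[0x18+2] := {0x15,0x22}
#3 dst[0x00+7] := {0xb2,0x0f,0x4c,0x96,0xf6,0xb1,0xee}
#4 dst[0x12+8] := {0xe9,0x46,0x64,0x47,0x53,0x07,0xb2,0x0f}
query mem[0x05]=0xb1, mem[0x14]=0x64, mem[0x12]=0xe9, mem[0x01]=0x0f

MEM[0x05,0x14,0x12,0x01] = b1 64 e9 0f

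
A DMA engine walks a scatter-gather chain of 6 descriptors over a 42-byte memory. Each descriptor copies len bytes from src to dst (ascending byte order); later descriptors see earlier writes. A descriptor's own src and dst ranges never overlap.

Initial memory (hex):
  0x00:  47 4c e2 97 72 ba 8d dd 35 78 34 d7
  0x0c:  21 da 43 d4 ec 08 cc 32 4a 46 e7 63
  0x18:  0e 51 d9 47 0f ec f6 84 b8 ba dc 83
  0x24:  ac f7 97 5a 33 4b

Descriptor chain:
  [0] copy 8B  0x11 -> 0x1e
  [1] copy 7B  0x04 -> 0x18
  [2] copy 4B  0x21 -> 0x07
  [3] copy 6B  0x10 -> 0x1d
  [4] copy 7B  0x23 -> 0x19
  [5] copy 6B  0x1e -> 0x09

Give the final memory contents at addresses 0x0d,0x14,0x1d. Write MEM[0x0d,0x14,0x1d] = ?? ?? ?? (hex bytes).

D0: mem[0x1e..0x25] <- [08 cc 32 4a 46 e7 63 0e]
D1: mem[0x18..0x1e] <- [72 ba 8d dd 35 78 34]
D2: mem[0x07..0x0a] <- [4a 46 e7 63]
D3: mem[0x1d..0x22] <- [ec 08 cc 32 4a 46]
D4: mem[0x19..0x1f] <- [e7 63 0e 97 5a 33 4b]
D5: mem[0x09..0x0e] <- [33 4b 32 4a 46 e7]
query mem[0x0d]=0x46, mem[0x14]=0x4a, mem[0x1d]=0x5a

MEM[0x0d,0x14,0x1d] = 46 4a 5a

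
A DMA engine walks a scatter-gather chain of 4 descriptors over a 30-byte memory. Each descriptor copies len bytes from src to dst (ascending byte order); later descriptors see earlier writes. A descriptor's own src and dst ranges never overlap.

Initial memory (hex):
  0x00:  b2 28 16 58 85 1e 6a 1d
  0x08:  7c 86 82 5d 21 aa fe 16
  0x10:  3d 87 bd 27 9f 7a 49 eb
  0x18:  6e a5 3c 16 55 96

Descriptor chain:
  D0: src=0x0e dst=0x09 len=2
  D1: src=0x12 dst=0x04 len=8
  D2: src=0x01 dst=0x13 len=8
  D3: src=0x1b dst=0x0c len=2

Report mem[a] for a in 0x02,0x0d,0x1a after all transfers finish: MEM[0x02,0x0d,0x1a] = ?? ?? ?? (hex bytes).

MEM[0x02,0x0d,0x1a] = 16 55 49

[0] 0x0e->0x09 len=2 : fe 16
[1] 0x12->0x04 len=8 : bd 27 9f 7a 49 eb 6e a5
[2] 0x01->0x13 len=8 : 28 16 58 bd 27 9f 7a 49
[3] 0x1b->0x0c len=2 : 16 55
query mem[0x02]=0x16, mem[0x0d]=0x55, mem[0x1a]=0x49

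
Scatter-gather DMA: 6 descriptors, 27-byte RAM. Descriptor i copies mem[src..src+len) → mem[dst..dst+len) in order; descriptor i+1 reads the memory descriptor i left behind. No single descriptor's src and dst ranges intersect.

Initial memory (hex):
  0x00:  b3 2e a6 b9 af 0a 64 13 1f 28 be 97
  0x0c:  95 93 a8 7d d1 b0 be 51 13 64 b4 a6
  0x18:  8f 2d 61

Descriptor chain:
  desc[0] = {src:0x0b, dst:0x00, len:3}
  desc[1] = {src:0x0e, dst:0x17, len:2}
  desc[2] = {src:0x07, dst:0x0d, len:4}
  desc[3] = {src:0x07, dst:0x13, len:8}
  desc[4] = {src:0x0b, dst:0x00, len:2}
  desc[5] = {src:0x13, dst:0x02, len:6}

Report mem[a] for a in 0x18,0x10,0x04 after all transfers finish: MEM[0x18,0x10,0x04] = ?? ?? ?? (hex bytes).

#0 dst[0x00+3] := {0x97,0x95,0x93}
#1 dst[0x17+2] := {0xa8,0x7d}
#2 dst[0x0d+4] := {0x13,0x1f,0x28,0xbe}
#3 dst[0x13+8] := {0x13,0x1f,0x28,0xbe,0x97,0x95,0x13,0x1f}
#4 dst[0x00+2] := {0x97,0x95}
#5 dst[0x02+6] := {0x13,0x1f,0x28,0xbe,0x97,0x95}
query mem[0x18]=0x95, mem[0x10]=0xbe, mem[0x04]=0x28

MEM[0x18,0x10,0x04] = 95 be 28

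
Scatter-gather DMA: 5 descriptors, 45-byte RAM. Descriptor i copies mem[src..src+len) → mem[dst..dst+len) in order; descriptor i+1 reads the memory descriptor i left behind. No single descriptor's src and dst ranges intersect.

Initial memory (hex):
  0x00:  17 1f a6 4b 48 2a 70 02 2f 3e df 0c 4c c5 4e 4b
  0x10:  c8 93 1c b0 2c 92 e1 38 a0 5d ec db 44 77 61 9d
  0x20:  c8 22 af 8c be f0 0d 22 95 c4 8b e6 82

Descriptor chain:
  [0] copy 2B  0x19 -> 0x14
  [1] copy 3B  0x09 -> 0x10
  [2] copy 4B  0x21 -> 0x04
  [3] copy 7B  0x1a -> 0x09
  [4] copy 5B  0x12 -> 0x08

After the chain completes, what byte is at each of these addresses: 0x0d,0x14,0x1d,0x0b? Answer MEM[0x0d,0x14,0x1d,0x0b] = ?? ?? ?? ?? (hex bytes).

D0: mem[0x14..0x15] <- [5d ec]
D1: mem[0x10..0x12] <- [3e df 0c]
D2: mem[0x04..0x07] <- [22 af 8c be]
D3: mem[0x09..0x0f] <- [ec db 44 77 61 9d c8]
D4: mem[0x08..0x0c] <- [0c b0 5d ec e1]
query mem[0x0d]=0x61, mem[0x14]=0x5d, mem[0x1d]=0x77, mem[0x0b]=0xec

MEM[0x0d,0x14,0x1d,0x0b] = 61 5d 77 ec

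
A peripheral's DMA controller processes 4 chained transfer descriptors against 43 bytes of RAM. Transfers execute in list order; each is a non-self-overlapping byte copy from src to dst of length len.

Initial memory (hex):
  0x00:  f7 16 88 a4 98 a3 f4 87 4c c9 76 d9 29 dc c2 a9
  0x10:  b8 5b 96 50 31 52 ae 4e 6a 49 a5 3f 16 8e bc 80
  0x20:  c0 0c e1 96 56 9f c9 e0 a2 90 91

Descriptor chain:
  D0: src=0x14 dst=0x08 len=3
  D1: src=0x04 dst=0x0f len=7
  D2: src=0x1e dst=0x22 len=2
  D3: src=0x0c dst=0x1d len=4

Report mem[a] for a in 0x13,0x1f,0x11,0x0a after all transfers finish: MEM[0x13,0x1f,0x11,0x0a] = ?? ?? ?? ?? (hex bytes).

#0 dst[0x08+3] := {0x31,0x52,0xae}
#1 dst[0x0f+7] := {0x98,0xa3,0xf4,0x87,0x31,0x52,0xae}
#2 dst[0x22+2] := {0xbc,0x80}
#3 dst[0x1d+4] := {0x29,0xdc,0xc2,0x98}
query mem[0x13]=0x31, mem[0x1f]=0xc2, mem[0x11]=0xf4, mem[0x0a]=0xae

MEM[0x13,0x1f,0x11,0x0a] = 31 c2 f4 ae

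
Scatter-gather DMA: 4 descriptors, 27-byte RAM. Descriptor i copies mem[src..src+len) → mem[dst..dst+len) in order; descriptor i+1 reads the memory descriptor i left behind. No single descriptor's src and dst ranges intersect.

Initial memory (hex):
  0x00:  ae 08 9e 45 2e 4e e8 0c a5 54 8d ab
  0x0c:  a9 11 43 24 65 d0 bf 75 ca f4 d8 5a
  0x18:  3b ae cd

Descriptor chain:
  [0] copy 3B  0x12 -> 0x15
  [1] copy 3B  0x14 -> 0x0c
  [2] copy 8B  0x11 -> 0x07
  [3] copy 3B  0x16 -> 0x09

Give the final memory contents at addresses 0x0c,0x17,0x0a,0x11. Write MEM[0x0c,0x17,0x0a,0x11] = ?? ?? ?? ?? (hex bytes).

MEM[0x0c,0x17,0x0a,0x11] = 75 ca ca d0

[0] 0x12->0x15 len=3 : bf 75 ca
[1] 0x14->0x0c len=3 : ca bf 75
[2] 0x11->0x07 len=8 : d0 bf 75 ca bf 75 ca 3b
[3] 0x16->0x09 len=3 : 75 ca 3b
query mem[0x0c]=0x75, mem[0x17]=0xca, mem[0x0a]=0xca, mem[0x11]=0xd0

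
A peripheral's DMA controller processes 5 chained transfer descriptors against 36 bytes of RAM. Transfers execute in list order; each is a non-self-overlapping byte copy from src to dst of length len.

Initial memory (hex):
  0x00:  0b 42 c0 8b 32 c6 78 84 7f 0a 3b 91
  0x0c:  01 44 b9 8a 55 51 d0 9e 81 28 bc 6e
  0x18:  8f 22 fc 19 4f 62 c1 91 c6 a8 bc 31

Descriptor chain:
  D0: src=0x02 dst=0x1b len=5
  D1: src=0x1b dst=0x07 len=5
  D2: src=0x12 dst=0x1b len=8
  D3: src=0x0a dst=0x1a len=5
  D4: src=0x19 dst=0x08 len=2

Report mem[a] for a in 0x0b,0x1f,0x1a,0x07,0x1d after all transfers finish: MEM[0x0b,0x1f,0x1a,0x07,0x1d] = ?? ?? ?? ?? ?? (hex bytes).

#0 dst[0x1b+5] := {0xc0,0x8b,0x32,0xc6,0x78}
#1 dst[0x07+5] := {0xc0,0x8b,0x32,0xc6,0x78}
#2 dst[0x1b+8] := {0xd0,0x9e,0x81,0x28,0xbc,0x6e,0x8f,0x22}
#3 dst[0x1a+5] := {0xc6,0x78,0x01,0x44,0xb9}
#4 dst[0x08+2] := {0x22,0xc6}
query mem[0x0b]=0x78, mem[0x1f]=0xbc, mem[0x1a]=0xc6, mem[0x07]=0xc0, mem[0x1d]=0x44

MEM[0x0b,0x1f,0x1a,0x07,0x1d] = 78 bc c6 c0 44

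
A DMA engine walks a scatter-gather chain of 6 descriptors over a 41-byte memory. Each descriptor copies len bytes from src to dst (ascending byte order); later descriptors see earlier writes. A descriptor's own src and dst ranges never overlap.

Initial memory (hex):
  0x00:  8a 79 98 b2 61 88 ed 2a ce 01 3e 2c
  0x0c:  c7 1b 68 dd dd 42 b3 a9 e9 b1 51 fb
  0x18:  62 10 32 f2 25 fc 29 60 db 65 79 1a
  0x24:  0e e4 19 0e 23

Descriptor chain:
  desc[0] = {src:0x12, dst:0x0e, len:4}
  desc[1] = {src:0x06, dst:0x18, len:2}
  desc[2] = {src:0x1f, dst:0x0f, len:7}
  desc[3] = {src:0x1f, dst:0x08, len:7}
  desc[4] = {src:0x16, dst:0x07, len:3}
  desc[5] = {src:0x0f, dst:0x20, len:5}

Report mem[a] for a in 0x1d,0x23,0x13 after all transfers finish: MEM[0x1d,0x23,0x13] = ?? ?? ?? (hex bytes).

MEM[0x1d,0x23,0x13] = fc 79 1a

  after D0: wrote 4B at 0x0e = b3a9e9b1
  after D1: wrote 2B at 0x18 = ed2a
  after D2: wrote 7B at 0x0f = 60db65791a0ee4
  after D3: wrote 7B at 0x08 = 60db65791a0ee4
  after D4: wrote 3B at 0x07 = 51fbed
  after D5: wrote 5B at 0x20 = 60db65791a
query mem[0x1d]=0xfc, mem[0x23]=0x79, mem[0x13]=0x1a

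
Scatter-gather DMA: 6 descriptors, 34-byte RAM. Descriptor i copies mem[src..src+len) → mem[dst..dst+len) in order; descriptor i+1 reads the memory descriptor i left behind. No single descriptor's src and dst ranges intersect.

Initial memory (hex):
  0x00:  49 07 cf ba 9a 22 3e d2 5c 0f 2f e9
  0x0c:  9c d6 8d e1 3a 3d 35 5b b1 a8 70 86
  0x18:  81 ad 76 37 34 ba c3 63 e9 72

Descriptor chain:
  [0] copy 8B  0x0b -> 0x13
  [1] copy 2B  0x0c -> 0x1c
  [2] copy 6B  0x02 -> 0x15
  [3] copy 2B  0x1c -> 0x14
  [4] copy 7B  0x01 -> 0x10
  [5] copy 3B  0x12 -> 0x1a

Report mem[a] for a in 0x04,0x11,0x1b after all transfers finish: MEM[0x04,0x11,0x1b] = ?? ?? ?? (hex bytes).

D0: mem[0x13..0x1a] <- [e9 9c d6 8d e1 3a 3d 35]
D1: mem[0x1c..0x1d] <- [9c d6]
D2: mem[0x15..0x1a] <- [cf ba 9a 22 3e d2]
D3: mem[0x14..0x15] <- [9c d6]
D4: mem[0x10..0x16] <- [07 cf ba 9a 22 3e d2]
D5: mem[0x1a..0x1c] <- [ba 9a 22]
query mem[0x04]=0x9a, mem[0x11]=0xcf, mem[0x1b]=0x9a

MEM[0x04,0x11,0x1b] = 9a cf 9a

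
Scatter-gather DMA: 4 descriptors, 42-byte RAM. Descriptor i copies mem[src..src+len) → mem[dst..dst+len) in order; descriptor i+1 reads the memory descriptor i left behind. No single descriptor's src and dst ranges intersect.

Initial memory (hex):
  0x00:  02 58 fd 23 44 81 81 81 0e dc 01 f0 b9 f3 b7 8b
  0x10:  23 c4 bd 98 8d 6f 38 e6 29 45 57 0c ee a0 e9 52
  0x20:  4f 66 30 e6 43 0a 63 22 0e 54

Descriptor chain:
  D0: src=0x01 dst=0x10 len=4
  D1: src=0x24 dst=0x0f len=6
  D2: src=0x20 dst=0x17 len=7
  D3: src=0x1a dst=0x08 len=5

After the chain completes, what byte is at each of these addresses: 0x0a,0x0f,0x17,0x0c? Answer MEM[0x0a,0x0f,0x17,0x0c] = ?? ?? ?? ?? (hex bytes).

MEM[0x0a,0x0f,0x17,0x0c] = 0a 43 4f e9

  after D0: wrote 4B at 0x10 = 58fd2344
  after D1: wrote 6B at 0x0f = 430a63220e54
  after D2: wrote 7B at 0x17 = 4f6630e6430a63
  after D3: wrote 5B at 0x08 = e6430a63e9
query mem[0x0a]=0x0a, mem[0x0f]=0x43, mem[0x17]=0x4f, mem[0x0c]=0xe9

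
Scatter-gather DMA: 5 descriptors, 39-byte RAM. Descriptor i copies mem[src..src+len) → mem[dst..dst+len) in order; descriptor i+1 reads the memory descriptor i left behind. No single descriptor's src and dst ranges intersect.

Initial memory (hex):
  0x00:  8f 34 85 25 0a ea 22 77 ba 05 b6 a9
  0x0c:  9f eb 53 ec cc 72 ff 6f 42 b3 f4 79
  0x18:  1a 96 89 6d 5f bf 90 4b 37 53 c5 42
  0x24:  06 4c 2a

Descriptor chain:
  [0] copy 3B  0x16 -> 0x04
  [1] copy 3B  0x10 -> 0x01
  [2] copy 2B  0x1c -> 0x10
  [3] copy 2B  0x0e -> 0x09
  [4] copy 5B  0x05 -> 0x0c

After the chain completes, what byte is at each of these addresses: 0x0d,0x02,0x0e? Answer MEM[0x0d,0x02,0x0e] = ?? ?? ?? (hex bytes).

MEM[0x0d,0x02,0x0e] = 1a 72 77

  after D0: wrote 3B at 0x04 = f4791a
  after D1: wrote 3B at 0x01 = cc72ff
  after D2: wrote 2B at 0x10 = 5fbf
  after D3: wrote 2B at 0x09 = 53ec
  after D4: wrote 5B at 0x0c = 791a77ba53
query mem[0x0d]=0x1a, mem[0x02]=0x72, mem[0x0e]=0x77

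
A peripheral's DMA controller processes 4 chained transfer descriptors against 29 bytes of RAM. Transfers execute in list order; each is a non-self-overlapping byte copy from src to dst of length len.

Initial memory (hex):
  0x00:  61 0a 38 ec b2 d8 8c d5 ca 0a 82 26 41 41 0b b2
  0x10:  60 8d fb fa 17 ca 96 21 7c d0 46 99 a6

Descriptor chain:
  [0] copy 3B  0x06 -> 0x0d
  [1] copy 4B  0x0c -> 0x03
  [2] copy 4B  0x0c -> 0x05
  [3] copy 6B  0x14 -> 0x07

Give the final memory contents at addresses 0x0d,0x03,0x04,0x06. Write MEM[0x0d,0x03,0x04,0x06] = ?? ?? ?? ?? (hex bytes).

  after D0: wrote 3B at 0x0d = 8cd5ca
  after D1: wrote 4B at 0x03 = 418cd5ca
  after D2: wrote 4B at 0x05 = 418cd5ca
  after D3: wrote 6B at 0x07 = 17ca96217cd0
query mem[0x0d]=0x8c, mem[0x03]=0x41, mem[0x04]=0x8c, mem[0x06]=0x8c

MEM[0x0d,0x03,0x04,0x06] = 8c 41 8c 8c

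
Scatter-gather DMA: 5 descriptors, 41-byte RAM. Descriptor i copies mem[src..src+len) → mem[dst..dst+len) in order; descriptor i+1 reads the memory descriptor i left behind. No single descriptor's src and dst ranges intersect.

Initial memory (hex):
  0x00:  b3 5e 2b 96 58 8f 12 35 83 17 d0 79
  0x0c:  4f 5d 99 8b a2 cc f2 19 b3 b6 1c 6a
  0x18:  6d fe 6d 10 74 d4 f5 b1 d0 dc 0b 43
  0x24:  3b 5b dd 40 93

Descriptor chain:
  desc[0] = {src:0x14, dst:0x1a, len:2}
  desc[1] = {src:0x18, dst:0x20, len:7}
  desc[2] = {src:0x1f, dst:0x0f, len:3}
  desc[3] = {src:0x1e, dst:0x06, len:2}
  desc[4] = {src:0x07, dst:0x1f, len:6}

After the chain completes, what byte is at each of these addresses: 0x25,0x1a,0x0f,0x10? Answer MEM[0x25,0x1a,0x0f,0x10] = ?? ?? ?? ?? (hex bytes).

[0] 0x14->0x1a len=2 : b3 b6
[1] 0x18->0x20 len=7 : 6d fe b3 b6 74 d4 f5
[2] 0x1f->0x0f len=3 : b1 6d fe
[3] 0x1e->0x06 len=2 : f5 b1
[4] 0x07->0x1f len=6 : b1 83 17 d0 79 4f
query mem[0x25]=0xd4, mem[0x1a]=0xb3, mem[0x0f]=0xb1, mem[0x10]=0x6d

MEM[0x25,0x1a,0x0f,0x10] = d4 b3 b1 6d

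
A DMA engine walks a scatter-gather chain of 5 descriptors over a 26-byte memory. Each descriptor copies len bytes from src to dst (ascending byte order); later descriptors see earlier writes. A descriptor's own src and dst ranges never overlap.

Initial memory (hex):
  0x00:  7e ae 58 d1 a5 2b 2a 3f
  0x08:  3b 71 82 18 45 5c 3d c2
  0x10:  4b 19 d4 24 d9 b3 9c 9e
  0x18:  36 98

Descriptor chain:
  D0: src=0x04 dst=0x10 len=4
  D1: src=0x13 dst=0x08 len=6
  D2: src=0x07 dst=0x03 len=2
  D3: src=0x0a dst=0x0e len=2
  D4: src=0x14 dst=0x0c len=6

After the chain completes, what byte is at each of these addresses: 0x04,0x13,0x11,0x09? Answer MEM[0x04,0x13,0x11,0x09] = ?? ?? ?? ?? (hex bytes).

MEM[0x04,0x13,0x11,0x09] = 3f 3f 98 d9

  after D0: wrote 4B at 0x10 = a52b2a3f
  after D1: wrote 6B at 0x08 = 3fd9b39c9e36
  after D2: wrote 2B at 0x03 = 3f3f
  after D3: wrote 2B at 0x0e = b39c
  after D4: wrote 6B at 0x0c = d9b39c9e3698
query mem[0x04]=0x3f, mem[0x13]=0x3f, mem[0x11]=0x98, mem[0x09]=0xd9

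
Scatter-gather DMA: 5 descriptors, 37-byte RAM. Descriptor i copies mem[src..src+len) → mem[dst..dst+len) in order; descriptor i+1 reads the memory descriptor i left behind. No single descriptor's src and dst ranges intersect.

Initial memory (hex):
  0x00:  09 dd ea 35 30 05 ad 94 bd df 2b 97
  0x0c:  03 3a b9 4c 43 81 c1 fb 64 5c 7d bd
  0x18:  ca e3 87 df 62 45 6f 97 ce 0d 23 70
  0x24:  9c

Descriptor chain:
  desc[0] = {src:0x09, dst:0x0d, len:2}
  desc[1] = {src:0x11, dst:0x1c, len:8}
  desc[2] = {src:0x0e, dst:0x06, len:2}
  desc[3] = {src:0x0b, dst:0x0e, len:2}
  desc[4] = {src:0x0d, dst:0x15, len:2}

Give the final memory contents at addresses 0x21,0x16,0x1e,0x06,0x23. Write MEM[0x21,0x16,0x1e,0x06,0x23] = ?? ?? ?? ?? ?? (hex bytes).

MEM[0x21,0x16,0x1e,0x06,0x23] = 7d 97 fb 2b ca

  after D0: wrote 2B at 0x0d = df2b
  after D1: wrote 8B at 0x1c = 81c1fb645c7dbdca
  after D2: wrote 2B at 0x06 = 2b4c
  after D3: wrote 2B at 0x0e = 9703
  after D4: wrote 2B at 0x15 = df97
query mem[0x21]=0x7d, mem[0x16]=0x97, mem[0x1e]=0xfb, mem[0x06]=0x2b, mem[0x23]=0xca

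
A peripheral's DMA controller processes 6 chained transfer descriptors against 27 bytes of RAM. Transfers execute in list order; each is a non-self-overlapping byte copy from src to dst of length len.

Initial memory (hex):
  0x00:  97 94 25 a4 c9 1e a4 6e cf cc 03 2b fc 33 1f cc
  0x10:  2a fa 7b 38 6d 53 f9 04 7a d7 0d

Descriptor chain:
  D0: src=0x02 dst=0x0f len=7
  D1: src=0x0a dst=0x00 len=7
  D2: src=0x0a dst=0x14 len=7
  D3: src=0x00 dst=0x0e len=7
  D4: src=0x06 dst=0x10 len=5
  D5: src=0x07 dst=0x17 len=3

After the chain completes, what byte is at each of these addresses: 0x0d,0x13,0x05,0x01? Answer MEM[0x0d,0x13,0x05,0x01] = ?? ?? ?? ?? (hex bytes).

MEM[0x0d,0x13,0x05,0x01] = 33 cc 25 2b

#0 dst[0x0f+7] := {0x25,0xa4,0xc9,0x1e,0xa4,0x6e,0xcf}
#1 dst[0x00+7] := {0x03,0x2b,0xfc,0x33,0x1f,0x25,0xa4}
#2 dst[0x14+7] := {0x03,0x2b,0xfc,0x33,0x1f,0x25,0xa4}
#3 dst[0x0e+7] := {0x03,0x2b,0xfc,0x33,0x1f,0x25,0xa4}
#4 dst[0x10+5] := {0xa4,0x6e,0xcf,0xcc,0x03}
#5 dst[0x17+3] := {0x6e,0xcf,0xcc}
query mem[0x0d]=0x33, mem[0x13]=0xcc, mem[0x05]=0x25, mem[0x01]=0x2b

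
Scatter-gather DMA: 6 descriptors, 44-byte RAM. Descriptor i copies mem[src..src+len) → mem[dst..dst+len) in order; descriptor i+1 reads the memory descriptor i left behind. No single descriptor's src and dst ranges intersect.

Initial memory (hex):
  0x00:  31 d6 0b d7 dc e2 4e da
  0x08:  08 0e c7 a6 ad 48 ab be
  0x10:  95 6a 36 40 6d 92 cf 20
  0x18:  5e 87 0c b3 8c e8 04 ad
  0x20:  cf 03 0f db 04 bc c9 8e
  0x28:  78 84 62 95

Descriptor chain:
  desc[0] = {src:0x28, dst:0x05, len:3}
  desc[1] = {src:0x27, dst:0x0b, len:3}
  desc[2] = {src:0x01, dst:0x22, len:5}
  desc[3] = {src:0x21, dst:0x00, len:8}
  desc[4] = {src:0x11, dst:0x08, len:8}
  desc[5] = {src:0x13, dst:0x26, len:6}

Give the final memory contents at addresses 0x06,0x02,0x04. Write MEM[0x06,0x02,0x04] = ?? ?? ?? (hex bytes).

D0: mem[0x05..0x07] <- [78 84 62]
D1: mem[0x0b..0x0d] <- [8e 78 84]
D2: mem[0x22..0x26] <- [d6 0b d7 dc 78]
D3: mem[0x00..0x07] <- [03 d6 0b d7 dc 78 8e 78]
D4: mem[0x08..0x0f] <- [6a 36 40 6d 92 cf 20 5e]
D5: mem[0x26..0x2b] <- [40 6d 92 cf 20 5e]
query mem[0x06]=0x8e, mem[0x02]=0x0b, mem[0x04]=0xdc

MEM[0x06,0x02,0x04] = 8e 0b dc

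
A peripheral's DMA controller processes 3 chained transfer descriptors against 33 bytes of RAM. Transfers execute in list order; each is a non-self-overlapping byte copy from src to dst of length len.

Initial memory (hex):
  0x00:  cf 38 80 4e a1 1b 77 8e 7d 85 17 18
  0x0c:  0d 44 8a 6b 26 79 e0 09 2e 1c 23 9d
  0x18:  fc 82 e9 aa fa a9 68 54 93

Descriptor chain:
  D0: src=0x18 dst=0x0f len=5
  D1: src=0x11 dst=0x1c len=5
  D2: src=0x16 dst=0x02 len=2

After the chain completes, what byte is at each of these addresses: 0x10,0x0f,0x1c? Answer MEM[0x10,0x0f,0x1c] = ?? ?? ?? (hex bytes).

#0 dst[0x0f+5] := {0xfc,0x82,0xe9,0xaa,0xfa}
#1 dst[0x1c+5] := {0xe9,0xaa,0xfa,0x2e,0x1c}
#2 dst[0x02+2] := {0x23,0x9d}
query mem[0x10]=0x82, mem[0x0f]=0xfc, mem[0x1c]=0xe9

MEM[0x10,0x0f,0x1c] = 82 fc e9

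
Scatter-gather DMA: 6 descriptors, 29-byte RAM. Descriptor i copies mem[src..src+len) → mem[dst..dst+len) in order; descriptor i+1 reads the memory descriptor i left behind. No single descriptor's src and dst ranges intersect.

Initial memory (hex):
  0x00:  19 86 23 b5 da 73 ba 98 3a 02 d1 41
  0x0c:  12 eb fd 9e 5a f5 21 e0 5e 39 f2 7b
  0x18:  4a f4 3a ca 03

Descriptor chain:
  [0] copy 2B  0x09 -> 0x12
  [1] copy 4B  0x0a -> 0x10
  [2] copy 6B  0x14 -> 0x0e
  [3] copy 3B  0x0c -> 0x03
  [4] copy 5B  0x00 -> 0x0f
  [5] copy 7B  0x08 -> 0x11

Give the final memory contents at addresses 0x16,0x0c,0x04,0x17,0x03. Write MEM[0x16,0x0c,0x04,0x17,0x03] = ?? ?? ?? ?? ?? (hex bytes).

MEM[0x16,0x0c,0x04,0x17,0x03] = eb 12 eb 5e 12

  after D0: wrote 2B at 0x12 = 02d1
  after D1: wrote 4B at 0x10 = d14112eb
  after D2: wrote 6B at 0x0e = 5e39f27b4af4
  after D3: wrote 3B at 0x03 = 12eb5e
  after D4: wrote 5B at 0x0f = 19862312eb
  after D5: wrote 7B at 0x11 = 3a02d14112eb5e
query mem[0x16]=0xeb, mem[0x0c]=0x12, mem[0x04]=0xeb, mem[0x17]=0x5e, mem[0x03]=0x12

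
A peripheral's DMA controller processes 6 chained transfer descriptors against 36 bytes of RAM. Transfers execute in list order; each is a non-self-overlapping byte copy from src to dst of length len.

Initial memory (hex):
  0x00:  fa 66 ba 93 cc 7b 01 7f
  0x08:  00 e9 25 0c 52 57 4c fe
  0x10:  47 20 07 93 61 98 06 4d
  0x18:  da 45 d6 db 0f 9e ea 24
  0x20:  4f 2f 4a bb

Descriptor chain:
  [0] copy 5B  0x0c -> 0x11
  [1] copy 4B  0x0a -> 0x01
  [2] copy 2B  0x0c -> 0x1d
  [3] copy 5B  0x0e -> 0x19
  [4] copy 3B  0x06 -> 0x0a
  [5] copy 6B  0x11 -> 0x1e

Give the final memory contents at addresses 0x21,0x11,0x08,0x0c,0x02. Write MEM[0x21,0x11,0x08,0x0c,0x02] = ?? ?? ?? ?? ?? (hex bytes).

D0: mem[0x11..0x15] <- [52 57 4c fe 47]
D1: mem[0x01..0x04] <- [25 0c 52 57]
D2: mem[0x1d..0x1e] <- [52 57]
D3: mem[0x19..0x1d] <- [4c fe 47 52 57]
D4: mem[0x0a..0x0c] <- [01 7f 00]
D5: mem[0x1e..0x23] <- [52 57 4c fe 47 06]
query mem[0x21]=0xfe, mem[0x11]=0x52, mem[0x08]=0x00, mem[0x0c]=0x00, mem[0x02]=0x0c

MEM[0x21,0x11,0x08,0x0c,0x02] = fe 52 00 00 0c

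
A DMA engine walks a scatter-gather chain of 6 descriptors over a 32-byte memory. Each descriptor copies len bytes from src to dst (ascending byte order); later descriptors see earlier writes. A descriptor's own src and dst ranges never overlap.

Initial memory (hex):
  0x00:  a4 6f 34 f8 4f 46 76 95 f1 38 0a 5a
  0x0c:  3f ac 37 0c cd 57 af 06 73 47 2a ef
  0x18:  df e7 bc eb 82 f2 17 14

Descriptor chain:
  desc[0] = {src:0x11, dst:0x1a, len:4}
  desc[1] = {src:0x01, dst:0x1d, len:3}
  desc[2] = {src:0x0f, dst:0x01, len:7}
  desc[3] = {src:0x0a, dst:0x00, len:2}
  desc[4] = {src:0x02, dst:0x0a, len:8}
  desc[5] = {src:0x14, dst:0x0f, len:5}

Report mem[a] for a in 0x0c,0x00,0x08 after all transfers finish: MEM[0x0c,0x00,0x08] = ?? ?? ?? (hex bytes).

MEM[0x0c,0x00,0x08] = af 0a f1

#0 dst[0x1a+4] := {0x57,0xaf,0x06,0x73}
#1 dst[0x1d+3] := {0x6f,0x34,0xf8}
#2 dst[0x01+7] := {0x0c,0xcd,0x57,0xaf,0x06,0x73,0x47}
#3 dst[0x00+2] := {0x0a,0x5a}
#4 dst[0x0a+8] := {0xcd,0x57,0xaf,0x06,0x73,0x47,0xf1,0x38}
#5 dst[0x0f+5] := {0x73,0x47,0x2a,0xef,0xdf}
query mem[0x0c]=0xaf, mem[0x00]=0x0a, mem[0x08]=0xf1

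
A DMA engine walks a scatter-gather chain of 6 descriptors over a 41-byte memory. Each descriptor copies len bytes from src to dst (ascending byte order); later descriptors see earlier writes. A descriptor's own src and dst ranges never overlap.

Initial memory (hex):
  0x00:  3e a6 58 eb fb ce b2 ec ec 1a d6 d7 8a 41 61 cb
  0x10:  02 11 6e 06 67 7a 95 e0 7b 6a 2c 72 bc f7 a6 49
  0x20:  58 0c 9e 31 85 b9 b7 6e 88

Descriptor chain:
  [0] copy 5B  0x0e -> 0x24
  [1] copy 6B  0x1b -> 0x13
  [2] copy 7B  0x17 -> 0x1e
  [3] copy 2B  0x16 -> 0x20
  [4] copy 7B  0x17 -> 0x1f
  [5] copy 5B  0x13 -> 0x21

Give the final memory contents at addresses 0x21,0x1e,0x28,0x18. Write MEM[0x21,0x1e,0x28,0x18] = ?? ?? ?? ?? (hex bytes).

#0 dst[0x24+5] := {0x61,0xcb,0x02,0x11,0x6e}
#1 dst[0x13+6] := {0x72,0xbc,0xf7,0xa6,0x49,0x58}
#2 dst[0x1e+7] := {0x49,0x58,0x6a,0x2c,0x72,0xbc,0xf7}
#3 dst[0x20+2] := {0xa6,0x49}
#4 dst[0x1f+7] := {0x49,0x58,0x6a,0x2c,0x72,0xbc,0xf7}
#5 dst[0x21+5] := {0x72,0xbc,0xf7,0xa6,0x49}
query mem[0x21]=0x72, mem[0x1e]=0x49, mem[0x28]=0x6e, mem[0x18]=0x58

MEM[0x21,0x1e,0x28,0x18] = 72 49 6e 58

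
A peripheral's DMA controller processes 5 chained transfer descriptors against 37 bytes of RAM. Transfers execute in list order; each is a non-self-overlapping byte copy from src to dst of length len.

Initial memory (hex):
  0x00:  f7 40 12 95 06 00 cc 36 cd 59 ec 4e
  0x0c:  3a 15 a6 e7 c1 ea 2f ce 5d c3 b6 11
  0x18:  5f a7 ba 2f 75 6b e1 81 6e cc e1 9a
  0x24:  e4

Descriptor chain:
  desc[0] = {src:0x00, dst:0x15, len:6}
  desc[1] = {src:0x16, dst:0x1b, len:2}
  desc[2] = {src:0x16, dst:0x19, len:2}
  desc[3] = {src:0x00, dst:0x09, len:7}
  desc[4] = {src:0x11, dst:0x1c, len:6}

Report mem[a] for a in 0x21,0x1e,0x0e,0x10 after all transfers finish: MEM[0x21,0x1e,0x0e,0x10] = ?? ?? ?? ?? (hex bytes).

  after D0: wrote 6B at 0x15 = f74012950600
  after D1: wrote 2B at 0x1b = 4012
  after D2: wrote 2B at 0x19 = 4012
  after D3: wrote 7B at 0x09 = f74012950600cc
  after D4: wrote 6B at 0x1c = ea2fce5df740
query mem[0x21]=0x40, mem[0x1e]=0xce, mem[0x0e]=0x00, mem[0x10]=0xc1

MEM[0x21,0x1e,0x0e,0x10] = 40 ce 00 c1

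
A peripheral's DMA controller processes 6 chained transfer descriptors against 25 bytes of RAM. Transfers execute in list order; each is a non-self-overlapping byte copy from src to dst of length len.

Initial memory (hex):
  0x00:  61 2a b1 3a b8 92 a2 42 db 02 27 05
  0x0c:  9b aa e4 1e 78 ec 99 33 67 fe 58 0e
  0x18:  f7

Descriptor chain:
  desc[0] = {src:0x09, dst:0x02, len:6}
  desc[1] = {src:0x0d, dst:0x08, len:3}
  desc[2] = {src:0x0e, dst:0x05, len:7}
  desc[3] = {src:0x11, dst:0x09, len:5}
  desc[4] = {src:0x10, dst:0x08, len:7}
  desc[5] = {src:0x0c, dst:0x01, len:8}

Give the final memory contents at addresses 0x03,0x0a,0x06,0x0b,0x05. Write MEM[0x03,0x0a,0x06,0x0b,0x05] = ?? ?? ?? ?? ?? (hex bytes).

[0] 0x09->0x02 len=6 : 02 27 05 9b aa e4
[1] 0x0d->0x08 len=3 : aa e4 1e
[2] 0x0e->0x05 len=7 : e4 1e 78 ec 99 33 67
[3] 0x11->0x09 len=5 : ec 99 33 67 fe
[4] 0x10->0x08 len=7 : 78 ec 99 33 67 fe 58
[5] 0x0c->0x01 len=8 : 67 fe 58 1e 78 ec 99 33
query mem[0x03]=0x58, mem[0x0a]=0x99, mem[0x06]=0xec, mem[0x0b]=0x33, mem[0x05]=0x78

MEM[0x03,0x0a,0x06,0x0b,0x05] = 58 99 ec 33 78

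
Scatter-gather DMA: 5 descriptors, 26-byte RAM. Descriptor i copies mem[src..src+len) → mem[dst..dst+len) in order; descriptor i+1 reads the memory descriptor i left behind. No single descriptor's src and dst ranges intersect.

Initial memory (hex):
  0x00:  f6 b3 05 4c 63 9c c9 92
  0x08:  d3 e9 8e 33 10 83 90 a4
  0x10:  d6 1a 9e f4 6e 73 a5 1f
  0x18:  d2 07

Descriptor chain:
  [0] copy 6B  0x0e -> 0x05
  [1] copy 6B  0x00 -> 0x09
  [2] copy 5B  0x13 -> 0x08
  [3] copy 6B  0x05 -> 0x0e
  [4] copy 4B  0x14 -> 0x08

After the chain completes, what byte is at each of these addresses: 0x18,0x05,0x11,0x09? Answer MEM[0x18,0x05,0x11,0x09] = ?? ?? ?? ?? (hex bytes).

D0: mem[0x05..0x0a] <- [90 a4 d6 1a 9e f4]
D1: mem[0x09..0x0e] <- [f6 b3 05 4c 63 90]
D2: mem[0x08..0x0c] <- [f4 6e 73 a5 1f]
D3: mem[0x0e..0x13] <- [90 a4 d6 f4 6e 73]
D4: mem[0x08..0x0b] <- [6e 73 a5 1f]
query mem[0x18]=0xd2, mem[0x05]=0x90, mem[0x11]=0xf4, mem[0x09]=0x73

MEM[0x18,0x05,0x11,0x09] = d2 90 f4 73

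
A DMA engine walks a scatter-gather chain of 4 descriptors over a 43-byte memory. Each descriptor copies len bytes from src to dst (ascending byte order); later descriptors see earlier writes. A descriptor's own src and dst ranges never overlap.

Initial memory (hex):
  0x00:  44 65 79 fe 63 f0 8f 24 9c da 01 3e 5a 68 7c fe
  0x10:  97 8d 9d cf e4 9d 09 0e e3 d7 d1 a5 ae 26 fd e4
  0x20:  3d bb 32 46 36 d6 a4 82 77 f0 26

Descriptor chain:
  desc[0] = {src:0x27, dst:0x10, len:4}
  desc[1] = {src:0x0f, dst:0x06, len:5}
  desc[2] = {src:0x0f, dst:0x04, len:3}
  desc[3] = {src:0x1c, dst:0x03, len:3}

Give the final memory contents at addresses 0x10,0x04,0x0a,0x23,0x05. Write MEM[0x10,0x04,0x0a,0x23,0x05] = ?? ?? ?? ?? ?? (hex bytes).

MEM[0x10,0x04,0x0a,0x23,0x05] = 82 26 26 46 fd

  after D0: wrote 4B at 0x10 = 8277f026
  after D1: wrote 5B at 0x06 = fe8277f026
  after D2: wrote 3B at 0x04 = fe8277
  after D3: wrote 3B at 0x03 = ae26fd
query mem[0x10]=0x82, mem[0x04]=0x26, mem[0x0a]=0x26, mem[0x23]=0x46, mem[0x05]=0xfd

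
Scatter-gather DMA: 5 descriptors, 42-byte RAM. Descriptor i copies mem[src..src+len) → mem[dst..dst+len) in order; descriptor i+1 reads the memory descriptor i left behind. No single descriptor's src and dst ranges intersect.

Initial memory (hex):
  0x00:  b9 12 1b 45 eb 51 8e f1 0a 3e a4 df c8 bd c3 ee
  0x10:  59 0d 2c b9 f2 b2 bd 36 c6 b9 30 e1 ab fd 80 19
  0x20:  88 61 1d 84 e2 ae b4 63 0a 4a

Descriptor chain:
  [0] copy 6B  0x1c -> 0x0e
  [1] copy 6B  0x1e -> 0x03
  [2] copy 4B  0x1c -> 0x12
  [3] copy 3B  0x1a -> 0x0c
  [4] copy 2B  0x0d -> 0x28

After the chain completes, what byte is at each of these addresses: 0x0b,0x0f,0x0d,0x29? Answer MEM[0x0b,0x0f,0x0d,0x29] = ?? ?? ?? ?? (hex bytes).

MEM[0x0b,0x0f,0x0d,0x29] = df fd e1 ab

#0 dst[0x0e+6] := {0xab,0xfd,0x80,0x19,0x88,0x61}
#1 dst[0x03+6] := {0x80,0x19,0x88,0x61,0x1d,0x84}
#2 dst[0x12+4] := {0xab,0xfd,0x80,0x19}
#3 dst[0x0c+3] := {0x30,0xe1,0xab}
#4 dst[0x28+2] := {0xe1,0xab}
query mem[0x0b]=0xdf, mem[0x0f]=0xfd, mem[0x0d]=0xe1, mem[0x29]=0xab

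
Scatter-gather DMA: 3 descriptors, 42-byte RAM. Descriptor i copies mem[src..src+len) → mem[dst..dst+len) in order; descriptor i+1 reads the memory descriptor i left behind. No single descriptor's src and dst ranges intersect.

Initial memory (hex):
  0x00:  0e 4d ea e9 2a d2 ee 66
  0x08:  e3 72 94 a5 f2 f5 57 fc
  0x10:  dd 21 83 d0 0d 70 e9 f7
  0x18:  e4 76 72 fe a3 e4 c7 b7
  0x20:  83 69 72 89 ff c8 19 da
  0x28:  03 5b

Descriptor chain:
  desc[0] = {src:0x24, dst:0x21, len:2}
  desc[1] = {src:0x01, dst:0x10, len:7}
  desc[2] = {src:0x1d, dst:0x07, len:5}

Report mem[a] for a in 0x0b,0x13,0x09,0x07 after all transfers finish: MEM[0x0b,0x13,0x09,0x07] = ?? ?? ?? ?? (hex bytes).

[0] 0x24->0x21 len=2 : ff c8
[1] 0x01->0x10 len=7 : 4d ea e9 2a d2 ee 66
[2] 0x1d->0x07 len=5 : e4 c7 b7 83 ff
query mem[0x0b]=0xff, mem[0x13]=0x2a, mem[0x09]=0xb7, mem[0x07]=0xe4

MEM[0x0b,0x13,0x09,0x07] = ff 2a b7 e4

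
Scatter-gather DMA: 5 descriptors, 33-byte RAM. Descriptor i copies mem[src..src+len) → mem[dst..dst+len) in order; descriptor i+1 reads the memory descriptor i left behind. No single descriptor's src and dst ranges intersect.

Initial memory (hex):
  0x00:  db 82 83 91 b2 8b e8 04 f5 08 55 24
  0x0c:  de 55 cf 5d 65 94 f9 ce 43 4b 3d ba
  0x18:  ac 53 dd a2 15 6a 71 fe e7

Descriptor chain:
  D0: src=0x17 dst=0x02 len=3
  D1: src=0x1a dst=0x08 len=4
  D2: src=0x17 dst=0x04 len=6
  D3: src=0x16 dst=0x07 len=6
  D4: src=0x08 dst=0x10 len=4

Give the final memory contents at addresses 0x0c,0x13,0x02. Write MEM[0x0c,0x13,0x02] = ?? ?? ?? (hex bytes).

[0] 0x17->0x02 len=3 : ba ac 53
[1] 0x1a->0x08 len=4 : dd a2 15 6a
[2] 0x17->0x04 len=6 : ba ac 53 dd a2 15
[3] 0x16->0x07 len=6 : 3d ba ac 53 dd a2
[4] 0x08->0x10 len=4 : ba ac 53 dd
query mem[0x0c]=0xa2, mem[0x13]=0xdd, mem[0x02]=0xba

MEM[0x0c,0x13,0x02] = a2 dd ba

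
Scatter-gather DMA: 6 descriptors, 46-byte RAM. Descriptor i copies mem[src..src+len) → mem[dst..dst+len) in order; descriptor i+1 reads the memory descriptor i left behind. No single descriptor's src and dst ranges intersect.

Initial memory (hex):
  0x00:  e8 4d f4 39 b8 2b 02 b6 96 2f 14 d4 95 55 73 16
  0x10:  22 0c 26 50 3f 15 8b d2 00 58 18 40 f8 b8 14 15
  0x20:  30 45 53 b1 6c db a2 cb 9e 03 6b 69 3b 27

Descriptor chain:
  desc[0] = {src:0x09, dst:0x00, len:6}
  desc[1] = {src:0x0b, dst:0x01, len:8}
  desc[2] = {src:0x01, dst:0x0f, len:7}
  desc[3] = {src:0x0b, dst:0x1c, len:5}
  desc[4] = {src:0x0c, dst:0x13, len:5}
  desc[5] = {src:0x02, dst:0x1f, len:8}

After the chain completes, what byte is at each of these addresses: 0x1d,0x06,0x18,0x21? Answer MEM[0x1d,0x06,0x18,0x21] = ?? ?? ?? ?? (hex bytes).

D0: mem[0x00..0x05] <- [2f 14 d4 95 55 73]
D1: mem[0x01..0x08] <- [d4 95 55 73 16 22 0c 26]
D2: mem[0x0f..0x15] <- [d4 95 55 73 16 22 0c]
D3: mem[0x1c..0x20] <- [d4 95 55 73 d4]
D4: mem[0x13..0x17] <- [95 55 73 d4 95]
D5: mem[0x1f..0x26] <- [95 55 73 16 22 0c 26 2f]
query mem[0x1d]=0x95, mem[0x06]=0x22, mem[0x18]=0x00, mem[0x21]=0x73

MEM[0x1d,0x06,0x18,0x21] = 95 22 00 73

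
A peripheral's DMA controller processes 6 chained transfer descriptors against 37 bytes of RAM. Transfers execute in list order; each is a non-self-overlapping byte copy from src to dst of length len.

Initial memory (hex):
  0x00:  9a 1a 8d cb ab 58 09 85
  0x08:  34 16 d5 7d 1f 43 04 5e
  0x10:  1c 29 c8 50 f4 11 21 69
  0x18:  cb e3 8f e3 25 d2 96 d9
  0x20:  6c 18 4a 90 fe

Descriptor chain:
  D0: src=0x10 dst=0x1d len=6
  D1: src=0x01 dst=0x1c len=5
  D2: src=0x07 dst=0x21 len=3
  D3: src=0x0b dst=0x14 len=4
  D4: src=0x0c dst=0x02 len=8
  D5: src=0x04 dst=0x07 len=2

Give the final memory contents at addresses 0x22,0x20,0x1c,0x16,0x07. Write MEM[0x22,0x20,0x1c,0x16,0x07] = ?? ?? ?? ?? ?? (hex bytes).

MEM[0x22,0x20,0x1c,0x16,0x07] = 34 58 1a 43 04

#0 dst[0x1d+6] := {0x1c,0x29,0xc8,0x50,0xf4,0x11}
#1 dst[0x1c+5] := {0x1a,0x8d,0xcb,0xab,0x58}
#2 dst[0x21+3] := {0x85,0x34,0x16}
#3 dst[0x14+4] := {0x7d,0x1f,0x43,0x04}
#4 dst[0x02+8] := {0x1f,0x43,0x04,0x5e,0x1c,0x29,0xc8,0x50}
#5 dst[0x07+2] := {0x04,0x5e}
query mem[0x22]=0x34, mem[0x20]=0x58, mem[0x1c]=0x1a, mem[0x16]=0x43, mem[0x07]=0x04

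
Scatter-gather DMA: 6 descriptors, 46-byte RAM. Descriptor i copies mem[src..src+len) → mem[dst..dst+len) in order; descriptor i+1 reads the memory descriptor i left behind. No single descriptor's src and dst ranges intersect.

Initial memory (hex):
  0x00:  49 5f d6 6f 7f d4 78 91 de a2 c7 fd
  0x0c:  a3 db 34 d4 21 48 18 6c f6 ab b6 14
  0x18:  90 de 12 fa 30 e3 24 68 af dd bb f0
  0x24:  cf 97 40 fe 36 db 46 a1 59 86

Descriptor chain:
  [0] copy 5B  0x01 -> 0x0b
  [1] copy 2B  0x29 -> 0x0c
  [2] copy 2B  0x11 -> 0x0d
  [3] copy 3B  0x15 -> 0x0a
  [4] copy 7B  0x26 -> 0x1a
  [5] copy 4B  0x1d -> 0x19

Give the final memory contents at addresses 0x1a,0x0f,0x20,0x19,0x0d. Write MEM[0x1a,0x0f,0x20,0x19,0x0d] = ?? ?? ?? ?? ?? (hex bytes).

MEM[0x1a,0x0f,0x20,0x19,0x0d] = 46 d4 59 db 48

#0 dst[0x0b+5] := {0x5f,0xd6,0x6f,0x7f,0xd4}
#1 dst[0x0c+2] := {0xdb,0x46}
#2 dst[0x0d+2] := {0x48,0x18}
#3 dst[0x0a+3] := {0xab,0xb6,0x14}
#4 dst[0x1a+7] := {0x40,0xfe,0x36,0xdb,0x46,0xa1,0x59}
#5 dst[0x19+4] := {0xdb,0x46,0xa1,0x59}
query mem[0x1a]=0x46, mem[0x0f]=0xd4, mem[0x20]=0x59, mem[0x19]=0xdb, mem[0x0d]=0x48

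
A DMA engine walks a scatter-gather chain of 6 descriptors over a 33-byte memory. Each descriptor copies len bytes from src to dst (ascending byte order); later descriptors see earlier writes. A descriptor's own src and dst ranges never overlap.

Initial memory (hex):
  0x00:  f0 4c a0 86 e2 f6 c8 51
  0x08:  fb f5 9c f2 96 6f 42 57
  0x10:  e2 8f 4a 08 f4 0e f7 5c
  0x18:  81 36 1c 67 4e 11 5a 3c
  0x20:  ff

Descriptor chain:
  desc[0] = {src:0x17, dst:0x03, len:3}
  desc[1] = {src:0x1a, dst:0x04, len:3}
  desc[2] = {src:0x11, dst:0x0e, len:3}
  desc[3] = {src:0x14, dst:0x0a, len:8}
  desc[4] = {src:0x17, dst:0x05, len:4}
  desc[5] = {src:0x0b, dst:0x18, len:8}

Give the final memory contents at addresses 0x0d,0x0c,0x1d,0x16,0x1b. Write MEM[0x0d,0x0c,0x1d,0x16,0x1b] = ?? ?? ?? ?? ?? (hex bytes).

MEM[0x0d,0x0c,0x1d,0x16,0x1b] = 5c f7 1c f7 81

[0] 0x17->0x03 len=3 : 5c 81 36
[1] 0x1a->0x04 len=3 : 1c 67 4e
[2] 0x11->0x0e len=3 : 8f 4a 08
[3] 0x14->0x0a len=8 : f4 0e f7 5c 81 36 1c 67
[4] 0x17->0x05 len=4 : 5c 81 36 1c
[5] 0x0b->0x18 len=8 : 0e f7 5c 81 36 1c 67 4a
query mem[0x0d]=0x5c, mem[0x0c]=0xf7, mem[0x1d]=0x1c, mem[0x16]=0xf7, mem[0x1b]=0x81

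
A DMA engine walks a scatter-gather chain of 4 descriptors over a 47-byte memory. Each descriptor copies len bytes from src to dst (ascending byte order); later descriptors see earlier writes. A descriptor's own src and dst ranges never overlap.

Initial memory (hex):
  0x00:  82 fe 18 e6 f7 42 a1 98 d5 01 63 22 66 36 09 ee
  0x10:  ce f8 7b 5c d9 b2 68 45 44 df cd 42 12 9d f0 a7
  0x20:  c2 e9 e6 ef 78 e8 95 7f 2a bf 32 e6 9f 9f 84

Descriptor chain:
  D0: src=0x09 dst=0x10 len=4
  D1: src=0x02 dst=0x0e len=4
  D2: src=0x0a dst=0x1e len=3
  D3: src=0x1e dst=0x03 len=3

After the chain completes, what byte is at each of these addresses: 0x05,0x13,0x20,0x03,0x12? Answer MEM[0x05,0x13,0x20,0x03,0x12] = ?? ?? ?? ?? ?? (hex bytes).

#0 dst[0x10+4] := {0x01,0x63,0x22,0x66}
#1 dst[0x0e+4] := {0x18,0xe6,0xf7,0x42}
#2 dst[0x1e+3] := {0x63,0x22,0x66}
#3 dst[0x03+3] := {0x63,0x22,0x66}
query mem[0x05]=0x66, mem[0x13]=0x66, mem[0x20]=0x66, mem[0x03]=0x63, mem[0x12]=0x22

MEM[0x05,0x13,0x20,0x03,0x12] = 66 66 66 63 22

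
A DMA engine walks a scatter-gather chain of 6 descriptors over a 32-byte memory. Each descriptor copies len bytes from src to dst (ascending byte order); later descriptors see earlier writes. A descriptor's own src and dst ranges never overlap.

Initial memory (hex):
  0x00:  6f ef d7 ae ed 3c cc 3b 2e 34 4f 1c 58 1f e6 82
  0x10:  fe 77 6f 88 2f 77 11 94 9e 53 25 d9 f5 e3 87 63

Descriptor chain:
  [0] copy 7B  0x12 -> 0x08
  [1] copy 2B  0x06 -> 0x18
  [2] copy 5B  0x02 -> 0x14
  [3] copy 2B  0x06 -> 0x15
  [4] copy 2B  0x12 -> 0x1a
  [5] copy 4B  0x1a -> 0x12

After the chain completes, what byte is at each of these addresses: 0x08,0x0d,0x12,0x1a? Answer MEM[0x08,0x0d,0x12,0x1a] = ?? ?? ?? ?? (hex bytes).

MEM[0x08,0x0d,0x12,0x1a] = 6f 94 6f 6f

[0] 0x12->0x08 len=7 : 6f 88 2f 77 11 94 9e
[1] 0x06->0x18 len=2 : cc 3b
[2] 0x02->0x14 len=5 : d7 ae ed 3c cc
[3] 0x06->0x15 len=2 : cc 3b
[4] 0x12->0x1a len=2 : 6f 88
[5] 0x1a->0x12 len=4 : 6f 88 f5 e3
query mem[0x08]=0x6f, mem[0x0d]=0x94, mem[0x12]=0x6f, mem[0x1a]=0x6f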